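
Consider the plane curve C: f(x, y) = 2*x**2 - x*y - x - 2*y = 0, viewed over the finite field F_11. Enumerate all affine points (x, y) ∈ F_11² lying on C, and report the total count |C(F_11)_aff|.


Affine F_11-points: {(0, 0), (1, 4), (2, 7), (3, 3), (4, 1), (5, 8), (6, 0), (7, 4), (8, 1), (10, 3)}; count = 10.

For each of the 121 pairs (x, y) ∈ F_11², evaluate f(x, y) mod 11. Record the zeros.
  x = 0: [0↦0, 1↦9, 2↦7, 3↦5, 4↦3, 5↦1, 6↦10, 7↦8, 8↦6, 9↦4, 10↦2]  zeros at y ∈ {0}
  x = 1: [0↦1, 1↦9, 2↦6, 3↦3, 4↦0, 5↦8, 6↦5, 7↦2, 8↦10, 9↦7, 10↦4]  zeros at y ∈ {4}
  x = 2: [0↦6, 1↦2, 2↦9, 3↦5, 4↦1, 5↦8, 6↦4, 7↦0, 8↦7, 9↦3, 10↦10]  zeros at y ∈ {7}
  x = 3: [0↦4, 1↦10, 2↦5, 3↦0, 4↦6, 5↦1, 6↦7, 7↦2, 8↦8, 9↦3, 10↦9]  zeros at y ∈ {3}
  x = 4: [0↦6, 1↦0, 2↦5, 3↦10, 4↦4, 5↦9, 6↦3, 7↦8, 8↦2, 9↦7, 10↦1]  zeros at y ∈ {1}
  x = 5: [0↦1, 1↦5, 2↦9, 3↦2, 4↦6, 5↦10, 6↦3, 7↦7, 8↦0, 9↦4, 10↦8]  zeros at y ∈ {8}
  x = 6: [0↦0, 1↦3, 2↦6, 3↦9, 4↦1, 5↦4, 6↦7, 7↦10, 8↦2, 9↦5, 10↦8]  zeros at y ∈ {0}
  x = 7: [0↦3, 1↦5, 2↦7, 3↦9, 4↦0, 5↦2, 6↦4, 7↦6, 8↦8, 9↦10, 10↦1]  zeros at y ∈ {4}
  x = 8: [0↦10, 1↦0, 2↦1, 3↦2, 4↦3, 5↦4, 6↦5, 7↦6, 8↦7, 9↦8, 10↦9]  zeros at y ∈ {1}
  x = 9: [0↦10, 1↦10, 2↦10, 3↦10, 4↦10, 5↦10, 6↦10, 7↦10, 8↦10, 9↦10, 10↦10]  zeros at y ∈ ∅
  x = 10: [0↦3, 1↦2, 2↦1, 3↦0, 4↦10, 5↦9, 6↦8, 7↦7, 8↦6, 9↦5, 10↦4]  zeros at y ∈ {3}
Collecting zeros: affine points = {(0, 0), (1, 4), (2, 7), (3, 3), (4, 1), (5, 8), (6, 0), (7, 4), (8, 1), (10, 3)}.
Total count |C(F_11)_aff| = 10.


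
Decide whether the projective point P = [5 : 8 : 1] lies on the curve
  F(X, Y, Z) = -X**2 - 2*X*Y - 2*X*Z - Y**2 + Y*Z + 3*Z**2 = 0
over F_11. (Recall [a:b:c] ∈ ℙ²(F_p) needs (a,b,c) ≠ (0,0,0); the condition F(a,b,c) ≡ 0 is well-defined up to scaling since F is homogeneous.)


F(5,8,1) ≡ 8 (mod 11); P is NOT on the curve.

Evaluate F(5, 8, 1) term-by-term (mod 11).
  -X**2 ↦ -1·25·1·1 = -25
  -2*X*Y ↦ -2·5·8·1 = -80
  -2*X*Z ↦ -2·5·1·1 = -10
  -Y**2 ↦ -1·1·64·1 = -64
  Y*Z ↦ 1·1·8·1 = 8
  3*Z**2 ↦ 3·1·1·1 = 3
Sum: F(5, 8, 1) = (-25) + (-80) + (-10) + (-64) + (8) + (3) = -168.
Reducing mod 11: -168 ≡ 8 (mod 11).
Since F(a, b, c) ≡ 8 ≠ 0 (mod 11), P does NOT lie on the curve.


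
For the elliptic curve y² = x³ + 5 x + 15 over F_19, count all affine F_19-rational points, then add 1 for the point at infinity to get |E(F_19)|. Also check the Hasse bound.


Affine points = {(3, 0), (4, 2), (4, 17), (8, 4), (8, 15), (10, 1), (10, 18), (12, 6), (12, 13), (13, 4), (13, 15), (14, 6), (14, 13), (15, 8), (15, 11), (16, 7), (16, 12), (17, 4), (17, 15), (18, 3), (18, 16)}; affine count = 21; |E(F_19)| = 22.

Discriminant check: Δ ∝ 4a³ + 27b² = 4·5³ + 27·15² = 4·125 + 27·225 ≡ 1 (mod 19). Nonzero ⇒ E is nonsingular.
For each x ∈ F_19, compute rhs = x³ + 5·x + 15 mod 19, then count y ∈ F_19 with y² ≡ rhs.
  x = 0: rhs = 15, matching y values: none (0 points).
  x = 1: rhs = 2, matching y values: none (0 points).
  x = 2: rhs = 14, matching y values: none (0 points).
  x = 3: rhs = 0, matching y values: 0 (1 points).
  x = 4: rhs = 4, matching y values: 2, 17 (2 points).
  x = 5: rhs = 13, matching y values: none (0 points).
  x = 6: rhs = 14, matching y values: none (0 points).
  x = 7: rhs = 13, matching y values: none (0 points).
  x = 8: rhs = 16, matching y values: 4, 15 (2 points).
  x = 9: rhs = 10, matching y values: none (0 points).
  x = 10: rhs = 1, matching y values: 1, 18 (2 points).
  x = 11: rhs = 14, matching y values: none (0 points).
  x = 12: rhs = 17, matching y values: 6, 13 (2 points).
  x = 13: rhs = 16, matching y values: 4, 15 (2 points).
  x = 14: rhs = 17, matching y values: 6, 13 (2 points).
  x = 15: rhs = 7, matching y values: 8, 11 (2 points).
  x = 16: rhs = 11, matching y values: 7, 12 (2 points).
  x = 17: rhs = 16, matching y values: 4, 15 (2 points).
  x = 18: rhs = 9, matching y values: 3, 16 (2 points).
Total affine count: 21.
Full point count |E(F_19)| = 21 + 1 = 22.
Hasse bound: |22 − (19+1)| = |2| = 2 ≤ 2√19 ≈ 8.7178 ✓.


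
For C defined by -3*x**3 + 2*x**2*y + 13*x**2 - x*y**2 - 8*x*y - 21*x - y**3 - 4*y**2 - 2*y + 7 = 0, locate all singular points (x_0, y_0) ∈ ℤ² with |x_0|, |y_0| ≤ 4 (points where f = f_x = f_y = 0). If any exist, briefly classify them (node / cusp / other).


Singular points: {(1, -2)}; classification: cusp.

Compute partial derivatives:
  f_x = -9*x**2 + 4*x*y + 26*x - y**2 - 8*y - 21.
  f_y = 2*x**2 - 2*x*y - 8*x - 3*y**2 - 8*y - 2.
Scan x_0 ∈ {−4, ..., 4}. For each x_0, f_y(x_0, y) is a polynomial in y; find its integer roots y ∈ {−4, ..., 4}, then test f_x and f at those candidates.
  x = -4: f_y(-4, y) = 62 - 3*y**2; no integer root y with |y| ≤ 4.
  x = -3: f_y(-3, y) = -3*y**2 - 2*y + 40; vanishes at y ∈ {-4}. (-3, -4): f_x = -116 ≠ 0.
  x = -2: f_y(-2, y) = -3*y**2 - 4*y + 22; no integer root y with |y| ≤ 4.
  x = -1: f_y(-1, y) = -3*y**2 - 6*y + 8; no integer root y with |y| ≤ 4.
  x = 0: f_y(0, y) = -3*y**2 - 8*y - 2; no integer root y with |y| ≤ 4.
  x = 1: f_y(1, y) = -3*y**2 - 10*y - 8; vanishes at y ∈ {-2}. (1, -2): f_x = 0, f = 0 — SINGULAR.
  x = 2: f_y(2, y) = -3*y**2 - 12*y - 10; no integer root y with |y| ≤ 4.
  x = 3: f_y(3, y) = -3*y**2 - 14*y - 8; vanishes at y ∈ {-4}. (3, -4): f_x = -56 ≠ 0.
  x = 4: f_y(4, y) = -3*y**2 - 16*y - 2; no integer root y with |y| ≤ 4.
Only singular point on the grid: (1, -2).
Classify: substitute x = 1 + u, y = -2 + v and expand: f = -3*u**3 + 2*u**2*v - u*v**2 - v**3 + v**2.
No constant or linear terms (consistent with a singular point). Quadratic part: v**2. Cubic part: -3*u**3 + 2*u**2*v - u*v**2 - v**3.
The quadratic part v**2 is a perfect square, so there is a single (double) tangent line v = 0, i.e. y = -2. Restricting the cubic part to that line (v = 0) leaves -3*u**3 ≠ 0, so f is not divisible by v and the branch is v² ≈ 3*u**3 to lowest order — this is a cusp.
Classification: cusp.


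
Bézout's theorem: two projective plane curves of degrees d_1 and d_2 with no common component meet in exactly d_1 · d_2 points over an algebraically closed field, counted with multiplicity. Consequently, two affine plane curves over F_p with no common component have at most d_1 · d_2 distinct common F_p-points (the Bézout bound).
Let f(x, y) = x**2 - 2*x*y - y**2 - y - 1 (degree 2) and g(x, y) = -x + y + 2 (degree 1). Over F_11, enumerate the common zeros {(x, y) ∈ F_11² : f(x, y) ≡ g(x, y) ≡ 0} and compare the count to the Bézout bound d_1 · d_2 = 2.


Common zeros: {(3, 1), (6, 4)}; count = 2; Bézout bound = 2.

deg(f) = 2, deg(g) = 1, so Bézout bound = 2.
Scan x ∈ F_11. For each x, list the y ∈ F_11 with f(x, y) ≡ 0 and those with g(x, y) ≡ 0 (mod 11); the common zeros in that column are the intersection.
  x = 0: f ≡ 0 at y ∈ ∅; g ≡ 0 at y ∈ {9}; common: ∅.
  x = 1: f ≡ 0 at y ∈ {0, 8}; g ≡ 0 at y ∈ {10}; common: ∅.
  x = 2: f ≡ 0 at y ∈ {2, 4}; g ≡ 0 at y ∈ {0}; common: ∅.
  x = 3: f ≡ 0 at y ∈ {1, 3}; g ≡ 0 at y ∈ {1}; common: {1}.
  x = 4: f ≡ 0 at y ∈ {5, 8}; g ≡ 0 at y ∈ {2}; common: ∅.
  x = 5: f ≡ 0 at y ∈ ∅; g ≡ 0 at y ∈ {3}; common: ∅.
  x = 6: f ≡ 0 at y ∈ {4, 5}; g ≡ 0 at y ∈ {4}; common: {4}.
  x = 7: f ≡ 0 at y ∈ ∅; g ≡ 0 at y ∈ {5}; common: ∅.
  x = 8: f ≡ 0 at y ∈ ∅; g ≡ 0 at y ∈ {6}; common: ∅.
  x = 9: f ≡ 0 at y ∈ ∅; g ≡ 0 at y ∈ {7}; common: ∅.
  x = 10: f ≡ 0 at y ∈ {0, 1}; g ≡ 0 at y ∈ {8}; common: ∅.
Collecting: common zeros = {(3, 1), (6, 4)}, so the count is 2.
Comparison with the Bézout bound: 2 ≤ 2 = deg(f)·deg(g), as expected for curves with no common component (the bound is attained).


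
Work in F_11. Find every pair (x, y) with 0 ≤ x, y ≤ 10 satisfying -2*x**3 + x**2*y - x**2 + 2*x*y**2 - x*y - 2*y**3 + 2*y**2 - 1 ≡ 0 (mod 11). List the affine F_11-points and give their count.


Affine F_11-points: {(1, 3), (1, 5), (3, 8), (5, 4), (6, 4), (7, 4), (8, 0), (9, 0), (10, 0), (10, 1), (10, 10)}; count = 11.

For each of the 121 pairs (x, y) ∈ F_11², evaluate f(x, y) mod 11. Record the zeros.
  x = 0: [0↦10, 1↦10, 2↦2, 3↦7, 4↦2, 5↦8, 6↦2, 7↦5, 8↦5, 9↦1, 10↦3]  zeros at y ∈ ∅
  x = 1: [0↦7, 1↦9, 2↦7, 3↦0, 4↦9, 5↦0, 6↦5, 7↦1, 8↦9, 9↦6, 10↦2]  zeros at y ∈ {3, 5}
  x = 2: [0↦1, 1↦7, 2↦2, 3↦7, 4↦10, 5↦10, 6↦6, 7↦8, 8↦4, 9↦4, 10↦7]  zeros at y ∈ ∅
  x = 3: [0↦2, 1↦3, 2↦8, 3↦5, 4↦4, 5↦4, 6↦4, 7↦3, 8↦0, 9↦5, 10↦6]  zeros at y ∈ {8}
  x = 4: [0↦9, 1↦7, 2↦2, 3↦4, 4↦1, 5↦3, 6↦9, 7↦7, 8↦7, 9↦8, 10↦9]  zeros at y ∈ ∅
  x = 5: [0↦10, 1↦7, 2↦5, 3↦3, 4↦0, 5↦6, 6↦9, 7↦8, 8↦2, 9↦1, 10↦4]  zeros at y ∈ {4}
  x = 6: [0↦4, 1↦2, 2↦5, 3↦1, 4↦0, 5↦1, 6↦3, 7↦5, 8↦6, 9↦5, 10↦1]  zeros at y ∈ {4}
  x = 7: [0↦1, 1↦2, 2↦1, 3↦8, 4↦0, 5↦9, 6↦1, 7↦8, 8↦7, 9↦8, 10↦10]  zeros at y ∈ {4}
  x = 8: [0↦0, 1↦6, 2↦3, 3↦1, 4↦10, 5↦7, 6↦2, 7↦5, 8↦4, 9↦9, 10↦8]  zeros at y ∈ {0}
  x = 9: [0↦0, 1↦2, 2↦10, 3↦1, 4↦7, 5↦5, 6↦5, 7↦6, 8↦7, 9↦7, 10↦5]  zeros at y ∈ {0}
  x = 10: [0↦0, 1↦0, 2↦10, 3↦7, 4↦1, 5↦2, 6↦9, 7↦10, 8↦4, 9↦1, 10↦0]  zeros at y ∈ {0, 1, 10}
Collecting zeros: affine points = {(1, 3), (1, 5), (3, 8), (5, 4), (6, 4), (7, 4), (8, 0), (9, 0), (10, 0), (10, 1), (10, 10)}.
Total count |C(F_11)_aff| = 11.


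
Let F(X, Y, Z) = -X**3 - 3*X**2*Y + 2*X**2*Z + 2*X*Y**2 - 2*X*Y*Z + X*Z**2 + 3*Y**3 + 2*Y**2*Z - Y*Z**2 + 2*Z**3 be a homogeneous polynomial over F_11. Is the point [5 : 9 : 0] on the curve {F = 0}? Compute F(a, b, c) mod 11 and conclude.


F(5,9,0) ≡ 8 (mod 11); P is NOT on the curve.

Evaluate F(5, 9, 0) term-by-term (mod 11).
  -X**3 ↦ -1·125·1·1 = -125
  -3*X**2*Y ↦ -3·25·9·1 = -675
  2*X**2*Z ↦ 2·25·1·0 = 0
  2*X*Y**2 ↦ 2·5·81·1 = 810
  -2*X*Y*Z ↦ -2·5·9·0 = 0
  X*Z**2 ↦ 1·5·1·0 = 0
  3*Y**3 ↦ 3·1·729·1 = 2187
  2*Y**2*Z ↦ 2·1·81·0 = 0
  -Y*Z**2 ↦ -1·1·9·0 = 0
  2*Z**3 ↦ 2·1·1·0 = 0
Sum: F(5, 9, 0) = (-125) + (-675) + (0) + (810) + (0) + (0) + (2187) + (0) + (0) + (0) = 2197.
Reducing mod 11: 2197 ≡ 8 (mod 11).
Since F(a, b, c) ≡ 8 ≠ 0 (mod 11), P does NOT lie on the curve.


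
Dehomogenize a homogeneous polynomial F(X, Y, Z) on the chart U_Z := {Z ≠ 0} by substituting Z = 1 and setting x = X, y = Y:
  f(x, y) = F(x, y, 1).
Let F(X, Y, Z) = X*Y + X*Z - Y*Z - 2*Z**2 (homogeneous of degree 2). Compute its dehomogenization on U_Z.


f(x, y) = x*y + x - y - 2

On U_Z we set Z = 1. Each monomial c·X^i·Y^j·Z^k in F becomes c·x^i·y^j·1^k = c·x^i·y^j.
Substituting Z = 1: F(X, Y, 1) = x*y + x - y - 2.
Note: deg(f) ≤ deg(F) = 2; strict inequality happens when F is divisible by Z (lost terms).


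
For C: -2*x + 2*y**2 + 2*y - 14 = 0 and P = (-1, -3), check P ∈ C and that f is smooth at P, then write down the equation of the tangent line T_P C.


Tangent line at P: -2*x - 10*y - 32 = 0.

Step 1: f(-1, -3) = 0, so P lies on C.
Step 2: partial derivatives
  f_x(x, y) = -2, f_y(x, y) = 4*y + 2.
  f_x(P) = -2, f_y(P) = -10 (gradient nonzero, so P is smooth).
Step 3: tangent line at P: -2·(x − -1) + -10·(y − -3) = 0.
Expanding: -2*x - 10*y - 32 = 0.


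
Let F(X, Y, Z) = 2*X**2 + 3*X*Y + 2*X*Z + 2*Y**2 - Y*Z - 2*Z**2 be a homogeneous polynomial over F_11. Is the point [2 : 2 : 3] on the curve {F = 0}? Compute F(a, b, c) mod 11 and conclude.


F(2,2,3) ≡ 5 (mod 11); P is NOT on the curve.

Evaluate F(2, 2, 3) term-by-term (mod 11).
  2*X**2 ↦ 2·4·1·1 = 8
  3*X*Y ↦ 3·2·2·1 = 12
  2*X*Z ↦ 2·2·1·3 = 12
  2*Y**2 ↦ 2·1·4·1 = 8
  -Y*Z ↦ -1·1·2·3 = -6
  -2*Z**2 ↦ -2·1·1·9 = -18
Sum: F(2, 2, 3) = (8) + (12) + (12) + (8) + (-6) + (-18) = 16.
Reducing mod 11: 16 ≡ 5 (mod 11).
Since F(a, b, c) ≡ 5 ≠ 0 (mod 11), P does NOT lie on the curve.


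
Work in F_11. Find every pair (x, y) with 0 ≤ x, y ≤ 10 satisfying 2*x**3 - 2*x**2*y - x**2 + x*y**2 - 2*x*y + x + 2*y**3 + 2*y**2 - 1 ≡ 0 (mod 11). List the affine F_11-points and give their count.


Affine F_11-points: {(1, 6), (2, 6), (3, 8), (3, 9), (5, 8), (6, 3), (6, 7), (6, 8), (9, 6)}; count = 9.

For each of the 121 pairs (x, y) ∈ F_11², evaluate f(x, y) mod 11. Record the zeros.
  x = 0: [0↦10, 1↦3, 2↦1, 3↦5, 4↦5, 5↦2, 6↦8, 7↦2, 8↦7, 9↦2, 10↦10]  zeros at y ∈ ∅
  x = 1: [0↦1, 1↦2, 2↦10, 3↦4, 4↦7, 5↦9, 6↦0, 7↦3, 8↦8, 9↦5, 10↦6]  zeros at y ∈ {6}
  x = 2: [0↦2, 1↦7, 2↦10, 3↦1, 4↦3, 5↦6, 6↦0, 7↦8, 8↦9, 9↦4, 10↦5]  zeros at y ∈ {6}
  x = 3: [0↦3, 1↦8, 2↦2, 3↦8, 4↦5, 5↦5, 6↦9, 7↦7, 8↦0, 9↦0, 10↦8]  zeros at y ∈ {8, 9}
  x = 4: [0↦5, 1↦6, 2↦9, 3↦4, 4↦3, 5↦7, 6↦6, 7↦1, 8↦4, 9↦5, 10↦5]  zeros at y ∈ ∅
  x = 5: [0↦9, 1↦2, 2↦10, 3↦1, 4↦9, 5↦2, 6↦3, 7↦2, 8↦0, 9↦9, 10↦8]  zeros at y ∈ {8}
  x = 6: [0↦5, 1↦8, 2↦6, 3↦0, 4↦2, 5↦2, 6↦1, 7↦0, 8↦0, 9↦2, 10↦7]  zeros at y ∈ {3, 7, 8}
  x = 7: [0↦5, 1↦3, 2↦9, 3↦2, 4↦5, 5↦8, 6↦1, 7↦7, 8↦5, 9↦7, 10↦3]  zeros at y ∈ ∅
  x = 8: [0↦10, 1↦10, 2↦9, 3↦8, 4↦8, 5↦10, 6↦4, 7↦2, 8↦5, 9↦3, 10↦8]  zeros at y ∈ ∅
  x = 9: [0↦10, 1↦8, 2↦7, 3↦8, 4↦1, 5↦9, 6↦0, 7↦8, 8↦1, 9↦2, 10↦1]  zeros at y ∈ {6}
  x = 10: [0↦6, 1↦9, 2↦4, 3↦3, 4↦7, 5↦6, 6↦1, 7↦4, 8↦5, 9↦5, 10↦5]  zeros at y ∈ ∅
Collecting zeros: affine points = {(1, 6), (2, 6), (3, 8), (3, 9), (5, 8), (6, 3), (6, 7), (6, 8), (9, 6)}.
Total count |C(F_11)_aff| = 9.


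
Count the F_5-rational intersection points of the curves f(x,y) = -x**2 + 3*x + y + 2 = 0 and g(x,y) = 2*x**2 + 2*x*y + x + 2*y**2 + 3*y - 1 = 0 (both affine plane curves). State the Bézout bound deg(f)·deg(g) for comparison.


Common zeros: {(3, 3), (4, 2)}; count = 2; Bézout bound = 4.

deg(f) = 2, deg(g) = 2, so Bézout bound = 4.
Scan x ∈ F_5. For each x, list the y ∈ F_5 with f(x, y) ≡ 0 and those with g(x, y) ≡ 0 (mod 5); the common zeros in that column are the intersection.
  x = 0: f ≡ 0 at y ∈ {3}; g ≡ 0 at y ∈ ∅; common: ∅.
  x = 1: f ≡ 0 at y ∈ {1}; g ≡ 0 at y ∈ {2, 3}; common: ∅.
  x = 2: f ≡ 0 at y ∈ {1}; g ≡ 0 at y ∈ ∅; common: ∅.
  x = 3: f ≡ 0 at y ∈ {3}; g ≡ 0 at y ∈ {0, 3}; common: {3}.
  x = 4: f ≡ 0 at y ∈ {2}; g ≡ 0 at y ∈ {0, 2}; common: {2}.
Collecting: common zeros = {(3, 3), (4, 2)}, so the count is 2.
Comparison with the Bézout bound: 2 ≤ 4 = deg(f)·deg(g), as expected for curves with no common component (the affine F_5-count falls short of the bound because intersections may lie at infinity, over extension fields, or carry multiplicity).


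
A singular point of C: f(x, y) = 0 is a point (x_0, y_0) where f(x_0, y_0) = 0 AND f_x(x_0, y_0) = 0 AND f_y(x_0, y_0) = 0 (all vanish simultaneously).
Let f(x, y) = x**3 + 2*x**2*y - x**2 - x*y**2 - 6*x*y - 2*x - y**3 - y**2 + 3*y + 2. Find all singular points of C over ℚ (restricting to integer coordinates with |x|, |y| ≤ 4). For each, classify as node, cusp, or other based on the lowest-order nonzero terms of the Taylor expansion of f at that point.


Singular points: {(1, -1)}; classification: cusp.

Compute partial derivatives:
  f_x = 3*x**2 + 4*x*y - 2*x - y**2 - 6*y - 2.
  f_y = 2*x**2 - 2*x*y - 6*x - 3*y**2 - 2*y + 3.
Scan x_0 ∈ {−4, ..., 4}. For each x_0, f_y(x_0, y) is a polynomial in y; find its integer roots y ∈ {−4, ..., 4}, then test f_x and f at those candidates.
  x = -4: f_y(-4, y) = -3*y**2 + 6*y + 59; no integer root y with |y| ≤ 4.
  x = -3: f_y(-3, y) = -3*y**2 + 4*y + 39; vanishes at y ∈ {-3}. (-3, -3): f_x = 76 ≠ 0.
  x = -2: f_y(-2, y) = -3*y**2 + 2*y + 23; no integer root y with |y| ≤ 4.
  x = -1: f_y(-1, y) = 11 - 3*y**2; no integer root y with |y| ≤ 4.
  x = 0: f_y(0, y) = -3*y**2 - 2*y + 3; no integer root y with |y| ≤ 4.
  x = 1: f_y(1, y) = -3*y**2 - 4*y - 1; vanishes at y ∈ {-1}. (1, -1): f_x = 0, f = 0 — SINGULAR.
  x = 2: f_y(2, y) = -3*y**2 - 6*y - 1; no integer root y with |y| ≤ 4.
  x = 3: f_y(3, y) = -3*y**2 - 8*y + 3; vanishes at y ∈ {-3}. (3, -3): f_x = -8 ≠ 0.
  x = 4: f_y(4, y) = -3*y**2 - 10*y + 11; no integer root y with |y| ≤ 4.
Only singular point on the grid: (1, -1).
Classify: substitute x = 1 + u, y = -1 + v and expand: f = u**3 + 2*u**2*v - u*v**2 - v**3 + v**2.
No constant or linear terms (consistent with a singular point). Quadratic part: v**2. Cubic part: u**3 + 2*u**2*v - u*v**2 - v**3.
The quadratic part v**2 is a perfect square, so there is a single (double) tangent line v = 0, i.e. y = -1. Restricting the cubic part to that line (v = 0) leaves u**3 ≠ 0, so f is not divisible by v and the branch is v² ≈ -u**3 to lowest order — this is a cusp.
Classification: cusp.


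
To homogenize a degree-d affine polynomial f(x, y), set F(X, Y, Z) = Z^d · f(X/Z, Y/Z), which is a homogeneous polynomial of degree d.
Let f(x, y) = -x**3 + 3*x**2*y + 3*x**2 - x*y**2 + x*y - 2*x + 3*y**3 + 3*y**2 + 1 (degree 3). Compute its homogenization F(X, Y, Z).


F(X, Y, Z) = -X**3 + 3*X**2*Y + 3*X**2*Z - X*Y**2 + X*Y*Z - 2*X*Z**2 + 3*Y**3 + 3*Y**2*Z + Z**3

deg(f) = 3.
Substitute x = X/Z, y = Y/Z into f, then multiply by Z^3.
  monomial -1·x^3·y^0 ↦ -1·X^3·Y^0·Z^0.
  monomial 3·x^2·y^1 ↦ 3·X^2·Y^1·Z^0.
  monomial 3·x^2·y^0 ↦ 3·X^2·Y^0·Z^1.
  monomial -1·x^1·y^2 ↦ -1·X^1·Y^2·Z^0.
  monomial 1·x^1·y^1 ↦ 1·X^1·Y^1·Z^1.
  monomial -2·x^1·y^0 ↦ -2·X^1·Y^0·Z^2.
  monomial 3·x^0·y^3 ↦ 3·X^0·Y^3·Z^0.
  monomial 3·x^0·y^2 ↦ 3·X^0·Y^2·Z^1.
  monomial 1·x^0·y^0 ↦ 1·X^0·Y^0·Z^3.
Collecting: F(X, Y, Z) = -X**3 + 3*X**2*Y + 3*X**2*Z - X*Y**2 + X*Y*Z - 2*X*Z**2 + 3*Y**3 + 3*Y**2*Z + Z**3.


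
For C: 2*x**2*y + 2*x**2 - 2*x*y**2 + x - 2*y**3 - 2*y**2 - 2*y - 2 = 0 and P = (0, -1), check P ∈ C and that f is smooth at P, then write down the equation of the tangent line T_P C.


Tangent line at P: -x - 4*y - 4 = 0.

Step 1: f(0, -1) = 0, so P lies on C.
Step 2: partial derivatives
  f_x(x, y) = 4*x*y + 4*x - 2*y**2 + 1, f_y(x, y) = 2*x**2 - 4*x*y - 6*y**2 - 4*y - 2.
  f_x(P) = -1, f_y(P) = -4 (gradient nonzero, so P is smooth).
Step 3: tangent line at P: -1·(x − 0) + -4·(y − -1) = 0.
Expanding: -x - 4*y - 4 = 0.


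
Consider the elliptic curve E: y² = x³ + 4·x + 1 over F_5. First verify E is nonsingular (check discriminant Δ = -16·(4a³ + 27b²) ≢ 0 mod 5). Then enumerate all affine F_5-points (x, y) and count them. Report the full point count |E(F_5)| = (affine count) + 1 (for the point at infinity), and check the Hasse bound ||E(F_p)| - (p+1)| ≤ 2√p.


Affine points = {(0, 1), (0, 4), (1, 1), (1, 4), (3, 0), (4, 1), (4, 4)}; affine count = 7; |E(F_5)| = 8.

Discriminant check: Δ ∝ 4a³ + 27b² = 4·4³ + 27·1² = 4·64 + 27·1 ≡ 3 (mod 5). Nonzero ⇒ E is nonsingular.
For each x ∈ F_5, compute rhs = x³ + 4·x + 1 mod 5, then count y ∈ F_5 with y² ≡ rhs.
  x = 0: rhs = 1, matching y values: 1, 4 (2 points).
  x = 1: rhs = 1, matching y values: 1, 4 (2 points).
  x = 2: rhs = 2, matching y values: none (0 points).
  x = 3: rhs = 0, matching y values: 0 (1 points).
  x = 4: rhs = 1, matching y values: 1, 4 (2 points).
Total affine count: 7.
Full point count |E(F_5)| = 7 + 1 = 8.
Hasse bound: |8 − (5+1)| = |2| = 2 ≤ 2√5 ≈ 4.4721 ✓.


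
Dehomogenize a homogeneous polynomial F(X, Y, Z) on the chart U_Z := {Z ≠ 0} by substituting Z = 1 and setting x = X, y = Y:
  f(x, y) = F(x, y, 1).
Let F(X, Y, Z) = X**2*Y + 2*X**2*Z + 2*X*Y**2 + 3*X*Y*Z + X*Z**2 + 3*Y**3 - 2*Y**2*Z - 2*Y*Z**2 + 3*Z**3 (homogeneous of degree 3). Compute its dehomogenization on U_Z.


f(x, y) = x**2*y + 2*x**2 + 2*x*y**2 + 3*x*y + x + 3*y**3 - 2*y**2 - 2*y + 3

On U_Z we set Z = 1. Each monomial c·X^i·Y^j·Z^k in F becomes c·x^i·y^j·1^k = c·x^i·y^j.
Substituting Z = 1: F(X, Y, 1) = x**2*y + 2*x**2 + 2*x*y**2 + 3*x*y + x + 3*y**3 - 2*y**2 - 2*y + 3.
Note: deg(f) ≤ deg(F) = 3; strict inequality happens when F is divisible by Z (lost terms).


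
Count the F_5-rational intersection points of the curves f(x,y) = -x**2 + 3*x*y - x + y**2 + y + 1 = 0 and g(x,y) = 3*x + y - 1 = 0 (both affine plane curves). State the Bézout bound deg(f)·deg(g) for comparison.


Common zeros: {(1, 3), (2, 0)}; count = 2; Bézout bound = 2.

deg(f) = 2, deg(g) = 1, so Bézout bound = 2.
Scan x ∈ F_5. For each x, list the y ∈ F_5 with f(x, y) ≡ 0 and those with g(x, y) ≡ 0 (mod 5); the common zeros in that column are the intersection.
  x = 0: f ≡ 0 at y ∈ ∅; g ≡ 0 at y ∈ {1}; common: ∅.
  x = 1: f ≡ 0 at y ∈ {3}; g ≡ 0 at y ∈ {3}; common: {3}.
  x = 2: f ≡ 0 at y ∈ {0, 3}; g ≡ 0 at y ∈ {0}; common: {0}.
  x = 3: f ≡ 0 at y ∈ {1, 4}; g ≡ 0 at y ∈ {2}; common: ∅.
  x = 4: f ≡ 0 at y ∈ {1}; g ≡ 0 at y ∈ {4}; common: ∅.
Collecting: common zeros = {(1, 3), (2, 0)}, so the count is 2.
Comparison with the Bézout bound: 2 ≤ 2 = deg(f)·deg(g), as expected for curves with no common component (the bound is attained).


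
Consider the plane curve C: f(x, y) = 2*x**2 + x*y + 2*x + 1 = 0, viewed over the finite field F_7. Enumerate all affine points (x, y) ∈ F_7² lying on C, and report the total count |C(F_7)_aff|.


Affine F_7-points: {(1, 2), (2, 4), (3, 1), (4, 2), (5, 6), (6, 1)}; count = 6.

For each of the 49 pairs (x, y) ∈ F_7², evaluate f(x, y) mod 7. Record the zeros.
  x = 0: [0↦1, 1↦1, 2↦1, 3↦1, 4↦1, 5↦1, 6↦1]  zeros at y ∈ ∅
  x = 1: [0↦5, 1↦6, 2↦0, 3↦1, 4↦2, 5↦3, 6↦4]  zeros at y ∈ {2}
  x = 2: [0↦6, 1↦1, 2↦3, 3↦5, 4↦0, 5↦2, 6↦4]  zeros at y ∈ {4}
  x = 3: [0↦4, 1↦0, 2↦3, 3↦6, 4↦2, 5↦5, 6↦1]  zeros at y ∈ {1}
  x = 4: [0↦6, 1↦3, 2↦0, 3↦4, 4↦1, 5↦5, 6↦2]  zeros at y ∈ {2}
  x = 5: [0↦5, 1↦3, 2↦1, 3↦6, 4↦4, 5↦2, 6↦0]  zeros at y ∈ {6}
  x = 6: [0↦1, 1↦0, 2↦6, 3↦5, 4↦4, 5↦3, 6↦2]  zeros at y ∈ {1}
Collecting zeros: affine points = {(1, 2), (2, 4), (3, 1), (4, 2), (5, 6), (6, 1)}.
Total count |C(F_7)_aff| = 6.


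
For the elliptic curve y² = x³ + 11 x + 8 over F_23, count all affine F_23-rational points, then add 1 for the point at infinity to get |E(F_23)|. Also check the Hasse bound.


Affine points = {(0, 10), (0, 13), (4, 1), (4, 22), (5, 2), (5, 21), (9, 10), (9, 13), (13, 5), (13, 18), (14, 10), (14, 13), (15, 11), (15, 12), (16, 5), (16, 18), (17, 5), (17, 18), (18, 9), (18, 14), (21, 1), (21, 22)}; affine count = 22; |E(F_23)| = 23.

Discriminant check: Δ ∝ 4a³ + 27b² = 4·11³ + 27·8² = 4·1331 + 27·64 ≡ 14 (mod 23). Nonzero ⇒ E is nonsingular.
For each x ∈ F_23, compute rhs = x³ + 11·x + 8 mod 23, then count y ∈ F_23 with y² ≡ rhs.
  x = 0: rhs = 8, matching y values: 10, 13 (2 points).
  x = 1: rhs = 20, matching y values: none (0 points).
  x = 2: rhs = 15, matching y values: none (0 points).
  x = 3: rhs = 22, matching y values: none (0 points).
  x = 4: rhs = 1, matching y values: 1, 22 (2 points).
  x = 5: rhs = 4, matching y values: 2, 21 (2 points).
  x = 6: rhs = 14, matching y values: none (0 points).
  x = 7: rhs = 14, matching y values: none (0 points).
  x = 8: rhs = 10, matching y values: none (0 points).
  x = 9: rhs = 8, matching y values: 10, 13 (2 points).
  x = 10: rhs = 14, matching y values: none (0 points).
  x = 11: rhs = 11, matching y values: none (0 points).
  x = 12: rhs = 5, matching y values: none (0 points).
  x = 13: rhs = 2, matching y values: 5, 18 (2 points).
  x = 14: rhs = 8, matching y values: 10, 13 (2 points).
  x = 15: rhs = 6, matching y values: 11, 12 (2 points).
  x = 16: rhs = 2, matching y values: 5, 18 (2 points).
  x = 17: rhs = 2, matching y values: 5, 18 (2 points).
  x = 18: rhs = 12, matching y values: 9, 14 (2 points).
  x = 19: rhs = 15, matching y values: none (0 points).
  x = 20: rhs = 17, matching y values: none (0 points).
  x = 21: rhs = 1, matching y values: 1, 22 (2 points).
  x = 22: rhs = 19, matching y values: none (0 points).
Total affine count: 22.
Full point count |E(F_23)| = 22 + 1 = 23.
Hasse bound: |23 − (23+1)| = |-1| = 1 ≤ 2√23 ≈ 9.5917 ✓.


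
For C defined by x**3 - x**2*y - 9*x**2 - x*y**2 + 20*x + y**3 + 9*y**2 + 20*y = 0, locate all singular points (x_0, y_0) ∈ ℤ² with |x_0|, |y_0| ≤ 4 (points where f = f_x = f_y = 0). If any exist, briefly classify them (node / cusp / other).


Singular points: {(2, -2)}; classification: node.

Compute partial derivatives:
  f_x = 3*x**2 - 2*x*y - 18*x - y**2 + 20.
  f_y = -x**2 - 2*x*y + 3*y**2 + 18*y + 20.
Scan x_0 ∈ {−4, ..., 4}. For each x_0, f_y(x_0, y) is a polynomial in y; find its integer roots y ∈ {−4, ..., 4}, then test f_x and f at those candidates.
  x = -4: f_y(-4, y) = 3*y**2 + 26*y + 4; no integer root y with |y| ≤ 4.
  x = -3: f_y(-3, y) = 3*y**2 + 24*y + 11; no integer root y with |y| ≤ 4.
  x = -2: f_y(-2, y) = 3*y**2 + 22*y + 16; no integer root y with |y| ≤ 4.
  x = -1: f_y(-1, y) = 3*y**2 + 20*y + 19; no integer root y with |y| ≤ 4.
  x = 0: f_y(0, y) = 3*y**2 + 18*y + 20; no integer root y with |y| ≤ 4.
  x = 1: f_y(1, y) = 3*y**2 + 16*y + 19; no integer root y with |y| ≤ 4.
  x = 2: f_y(2, y) = 3*y**2 + 14*y + 16; vanishes at y ∈ {-2}. (2, -2): f_x = 0, f = 0 — SINGULAR.
  x = 3: f_y(3, y) = 3*y**2 + 12*y + 11; no integer root y with |y| ≤ 4.
  x = 4: f_y(4, y) = 3*y**2 + 10*y + 4; no integer root y with |y| ≤ 4.
Only singular point on the grid: (2, -2).
Classify: substitute x = 2 + u, y = -2 + v and expand: f = u**3 - u**2*v - u**2 - u*v**2 + v**3 + v**2.
No constant or linear terms (consistent with a singular point). Quadratic part: -u**2 + v**2. Cubic part: u**3 - u**2*v - u*v**2 + v**3.
The quadratic part v**2 - u**2 = (v − u)(v + u) splits into two distinct linear factors, so there are two distinct tangent lines y − -2 = ±(x − 2) — this is a node (ordinary double point).
Classification: node.


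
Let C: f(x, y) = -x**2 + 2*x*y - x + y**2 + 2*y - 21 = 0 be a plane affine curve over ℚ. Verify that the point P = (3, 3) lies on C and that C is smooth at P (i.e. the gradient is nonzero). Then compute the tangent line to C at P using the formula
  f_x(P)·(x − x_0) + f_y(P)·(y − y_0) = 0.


Tangent line at P: -x + 14*y - 39 = 0.

Step 1: f(3, 3) = 0, so P lies on C.
Step 2: partial derivatives
  f_x(x, y) = -2*x + 2*y - 1, f_y(x, y) = 2*x + 2*y + 2.
  f_x(P) = -1, f_y(P) = 14 (gradient nonzero, so P is smooth).
Step 3: tangent line at P: -1·(x − 3) + 14·(y − 3) = 0.
Expanding: -x + 14*y - 39 = 0.


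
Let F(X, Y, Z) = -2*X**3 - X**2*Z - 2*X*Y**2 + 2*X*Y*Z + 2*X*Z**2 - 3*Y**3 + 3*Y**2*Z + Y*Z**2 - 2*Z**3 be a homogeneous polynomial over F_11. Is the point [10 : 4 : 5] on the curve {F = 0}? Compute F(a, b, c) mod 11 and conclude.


F(10,4,5) ≡ 2 (mod 11); P is NOT on the curve.

Evaluate F(10, 4, 5) term-by-term (mod 11).
  -2*X**3 ↦ -2·1000·1·1 = -2000
  -X**2*Z ↦ -1·100·1·5 = -500
  -2*X*Y**2 ↦ -2·10·16·1 = -320
  2*X*Y*Z ↦ 2·10·4·5 = 400
  2*X*Z**2 ↦ 2·10·1·25 = 500
  -3*Y**3 ↦ -3·1·64·1 = -192
  3*Y**2*Z ↦ 3·1·16·5 = 240
  Y*Z**2 ↦ 1·1·4·25 = 100
  -2*Z**3 ↦ -2·1·1·125 = -250
Sum: F(10, 4, 5) = (-2000) + (-500) + (-320) + (400) + (500) + (-192) + (240) + (100) + (-250) = -2022.
Reducing mod 11: -2022 ≡ 2 (mod 11).
Since F(a, b, c) ≡ 2 ≠ 0 (mod 11), P does NOT lie on the curve.


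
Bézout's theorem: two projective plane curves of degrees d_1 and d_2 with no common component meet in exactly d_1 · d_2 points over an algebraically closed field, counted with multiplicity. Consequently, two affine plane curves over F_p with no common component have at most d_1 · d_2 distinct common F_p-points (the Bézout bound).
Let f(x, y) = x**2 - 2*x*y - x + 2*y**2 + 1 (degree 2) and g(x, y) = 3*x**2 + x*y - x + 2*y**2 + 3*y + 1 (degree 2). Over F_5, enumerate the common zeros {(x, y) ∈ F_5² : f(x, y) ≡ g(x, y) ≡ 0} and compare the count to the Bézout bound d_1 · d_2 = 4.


Common zeros: ∅; count = 0; Bézout bound = 4.

deg(f) = 2, deg(g) = 2, so Bézout bound = 4.
Scan x ∈ F_5. For each x, list the y ∈ F_5 with f(x, y) ≡ 0 and those with g(x, y) ≡ 0 (mod 5); the common zeros in that column are the intersection.
  x = 0: f ≡ 0 at y ∈ ∅; g ≡ 0 at y ∈ {2, 4}; common: ∅.
  x = 1: f ≡ 0 at y ∈ {2, 4}; g ≡ 0 at y ∈ ∅; common: ∅.
  x = 2: f ≡ 0 at y ∈ ∅; g ≡ 0 at y ∈ ∅; common: ∅.
  x = 3: f ≡ 0 at y ∈ {4}; g ≡ 0 at y ∈ {0, 2}; common: ∅.
  x = 4: f ≡ 0 at y ∈ {2}; g ≡ 0 at y ∈ {0, 4}; common: ∅.
Collecting: common zeros = ∅, so the count is 0.
Comparison with the Bézout bound: 0 ≤ 4 = deg(f)·deg(g), as expected for curves with no common component (the affine F_5-count falls short of the bound because intersections may lie at infinity, over extension fields, or carry multiplicity).


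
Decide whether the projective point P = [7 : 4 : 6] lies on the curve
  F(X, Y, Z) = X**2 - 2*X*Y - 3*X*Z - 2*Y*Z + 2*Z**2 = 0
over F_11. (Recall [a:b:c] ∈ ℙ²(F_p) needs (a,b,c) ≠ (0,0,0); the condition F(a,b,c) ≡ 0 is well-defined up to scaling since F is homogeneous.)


F(7,4,6) ≡ 1 (mod 11); P is NOT on the curve.

Evaluate F(7, 4, 6) term-by-term (mod 11).
  X**2 ↦ 1·49·1·1 = 49
  -2*X*Y ↦ -2·7·4·1 = -56
  -3*X*Z ↦ -3·7·1·6 = -126
  -2*Y*Z ↦ -2·1·4·6 = -48
  2*Z**2 ↦ 2·1·1·36 = 72
Sum: F(7, 4, 6) = (49) + (-56) + (-126) + (-48) + (72) = -109.
Reducing mod 11: -109 ≡ 1 (mod 11).
Since F(a, b, c) ≡ 1 ≠ 0 (mod 11), P does NOT lie on the curve.


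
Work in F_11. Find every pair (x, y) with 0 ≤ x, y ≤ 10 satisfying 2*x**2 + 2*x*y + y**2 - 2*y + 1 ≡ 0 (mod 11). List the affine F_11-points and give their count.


Affine F_11-points: {(0, 1), (2, 4), (2, 5), (4, 0), (4, 5), (5, 4), (5, 10), (7, 0), (7, 10), (9, 3), (10, 1), (10, 3)}; count = 12.

For each of the 121 pairs (x, y) ∈ F_11², evaluate f(x, y) mod 11. Record the zeros.
  x = 0: [0↦1, 1↦0, 2↦1, 3↦4, 4↦9, 5↦5, 6↦3, 7↦3, 8↦5, 9↦9, 10↦4]  zeros at y ∈ {1}
  x = 1: [0↦3, 1↦4, 2↦7, 3↦1, 4↦8, 5↦6, 6↦6, 7↦8, 8↦1, 9↦7, 10↦4]  zeros at y ∈ ∅
  x = 2: [0↦9, 1↦1, 2↦6, 3↦2, 4↦0, 5↦0, 6↦2, 7↦6, 8↦1, 9↦9, 10↦8]  zeros at y ∈ {4, 5}
  x = 3: [0↦8, 1↦2, 2↦9, 3↦7, 4↦7, 5↦9, 6↦2, 7↦8, 8↦5, 9↦4, 10↦5]  zeros at y ∈ ∅
  x = 4: [0↦0, 1↦7, 2↦5, 3↦5, 4↦7, 5↦0, 6↦6, 7↦3, 8↦2, 9↦3, 10↦6]  zeros at y ∈ {0, 5}
  x = 5: [0↦7, 1↦5, 2↦5, 3↦7, 4↦0, 5↦6, 6↦3, 7↦2, 8↦3, 9↦6, 10↦0]  zeros at y ∈ {4, 10}
  x = 6: [0↦7, 1↦7, 2↦9, 3↦2, 4↦8, 5↦5, 6↦4, 7↦5, 8↦8, 9↦2, 10↦9]  zeros at y ∈ ∅
  x = 7: [0↦0, 1↦2, 2↦6, 3↦1, 4↦9, 5↦8, 6↦9, 7↦1, 8↦6, 9↦2, 10↦0]  zeros at y ∈ {0, 10}
  x = 8: [0↦8, 1↦1, 2↦7, 3↦4, 4↦3, 5↦4, 6↦7, 7↦1, 8↦8, 9↦6, 10↦6]  zeros at y ∈ ∅
  x = 9: [0↦9, 1↦4, 2↦1, 3↦0, 4↦1, 5↦4, 6↦9, 7↦5, 8↦3, 9↦3, 10↦5]  zeros at y ∈ {3}
  x = 10: [0↦3, 1↦0, 2↦10, 3↦0, 4↦3, 5↦8, 6↦4, 7↦2, 8↦2, 9↦4, 10↦8]  zeros at y ∈ {1, 3}
Collecting zeros: affine points = {(0, 1), (2, 4), (2, 5), (4, 0), (4, 5), (5, 4), (5, 10), (7, 0), (7, 10), (9, 3), (10, 1), (10, 3)}.
Total count |C(F_11)_aff| = 12.


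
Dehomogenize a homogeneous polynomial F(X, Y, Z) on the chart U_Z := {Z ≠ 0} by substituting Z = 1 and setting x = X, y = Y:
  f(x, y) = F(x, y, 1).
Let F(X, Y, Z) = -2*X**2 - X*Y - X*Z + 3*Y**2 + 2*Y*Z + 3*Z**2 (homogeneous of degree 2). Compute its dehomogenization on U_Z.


f(x, y) = -2*x**2 - x*y - x + 3*y**2 + 2*y + 3

On U_Z we set Z = 1. Each monomial c·X^i·Y^j·Z^k in F becomes c·x^i·y^j·1^k = c·x^i·y^j.
Substituting Z = 1: F(X, Y, 1) = -2*x**2 - x*y - x + 3*y**2 + 2*y + 3.
Note: deg(f) ≤ deg(F) = 2; strict inequality happens when F is divisible by Z (lost terms).


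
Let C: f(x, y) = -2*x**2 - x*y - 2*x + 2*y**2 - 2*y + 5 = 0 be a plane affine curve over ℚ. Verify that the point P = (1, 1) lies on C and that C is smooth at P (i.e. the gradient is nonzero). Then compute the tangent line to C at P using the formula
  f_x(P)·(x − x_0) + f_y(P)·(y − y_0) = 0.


Tangent line at P: -7*x + y + 6 = 0.

Step 1: f(1, 1) = 0, so P lies on C.
Step 2: partial derivatives
  f_x(x, y) = -4*x - y - 2, f_y(x, y) = -x + 4*y - 2.
  f_x(P) = -7, f_y(P) = 1 (gradient nonzero, so P is smooth).
Step 3: tangent line at P: -7·(x − 1) + 1·(y − 1) = 0.
Expanding: -7*x + y + 6 = 0.


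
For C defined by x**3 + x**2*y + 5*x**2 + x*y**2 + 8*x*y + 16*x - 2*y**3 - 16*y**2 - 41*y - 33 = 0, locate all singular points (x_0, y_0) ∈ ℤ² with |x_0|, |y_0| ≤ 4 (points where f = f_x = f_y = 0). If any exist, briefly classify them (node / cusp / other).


Singular points: {(-1, -3)}; classification: node.

Compute partial derivatives:
  f_x = 3*x**2 + 2*x*y + 10*x + y**2 + 8*y + 16.
  f_y = x**2 + 2*x*y + 8*x - 6*y**2 - 32*y - 41.
Scan x_0 ∈ {−4, ..., 4}. For each x_0, f_y(x_0, y) is a polynomial in y; find its integer roots y ∈ {−4, ..., 4}, then test f_x and f at those candidates.
  x = -4: f_y(-4, y) = -6*y**2 - 40*y - 57; no integer root y with |y| ≤ 4.
  x = -3: f_y(-3, y) = -6*y**2 - 38*y - 56; vanishes at y ∈ {-4}. (-3, -4): f_x = 21 ≠ 0.
  x = -2: f_y(-2, y) = -6*y**2 - 36*y - 53; no integer root y with |y| ≤ 4.
  x = -1: f_y(-1, y) = -6*y**2 - 34*y - 48; vanishes at y ∈ {-3}. (-1, -3): f_x = 0, f = 0 — SINGULAR.
  x = 0: f_y(0, y) = -6*y**2 - 32*y - 41; no integer root y with |y| ≤ 4.
  x = 1: f_y(1, y) = -6*y**2 - 30*y - 32; no integer root y with |y| ≤ 4.
  x = 2: f_y(2, y) = -6*y**2 - 28*y - 21; no integer root y with |y| ≤ 4.
  x = 3: f_y(3, y) = -6*y**2 - 26*y - 8; vanishes at y ∈ {-4}. (3, -4): f_x = 33 ≠ 0.
  x = 4: f_y(4, y) = -6*y**2 - 24*y + 7; no integer root y with |y| ≤ 4.
Only singular point on the grid: (-1, -3).
Classify: substitute x = -1 + u, y = -3 + v and expand: f = u**3 + u**2*v - u**2 + u*v**2 - 2*v**3 + v**2.
No constant or linear terms (consistent with a singular point). Quadratic part: -u**2 + v**2. Cubic part: u**3 + u**2*v + u*v**2 - 2*v**3.
The quadratic part v**2 - u**2 = (v − u)(v + u) splits into two distinct linear factors, so there are two distinct tangent lines y − -3 = ±(x − -1) — this is a node (ordinary double point).
Classification: node.


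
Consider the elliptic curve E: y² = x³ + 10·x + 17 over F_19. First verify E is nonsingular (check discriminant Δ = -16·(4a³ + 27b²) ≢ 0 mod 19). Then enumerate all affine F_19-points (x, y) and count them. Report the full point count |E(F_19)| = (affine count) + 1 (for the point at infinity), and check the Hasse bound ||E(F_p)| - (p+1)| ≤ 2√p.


Affine points = {(0, 6), (0, 13), (1, 3), (1, 16), (2, 8), (2, 11), (3, 6), (3, 13), (4, 8), (4, 11), (8, 1), (8, 18), (9, 0), (13, 8), (13, 11), (16, 6), (16, 13), (18, 5), (18, 14)}; affine count = 19; |E(F_19)| = 20.

Discriminant check: Δ ∝ 4a³ + 27b² = 4·10³ + 27·17² = 4·1000 + 27·289 ≡ 4 (mod 19). Nonzero ⇒ E is nonsingular.
For each x ∈ F_19, compute rhs = x³ + 10·x + 17 mod 19, then count y ∈ F_19 with y² ≡ rhs.
  x = 0: rhs = 17, matching y values: 6, 13 (2 points).
  x = 1: rhs = 9, matching y values: 3, 16 (2 points).
  x = 2: rhs = 7, matching y values: 8, 11 (2 points).
  x = 3: rhs = 17, matching y values: 6, 13 (2 points).
  x = 4: rhs = 7, matching y values: 8, 11 (2 points).
  x = 5: rhs = 2, matching y values: none (0 points).
  x = 6: rhs = 8, matching y values: none (0 points).
  x = 7: rhs = 12, matching y values: none (0 points).
  x = 8: rhs = 1, matching y values: 1, 18 (2 points).
  x = 9: rhs = 0, matching y values: 0 (1 points).
  x = 10: rhs = 15, matching y values: none (0 points).
  x = 11: rhs = 14, matching y values: none (0 points).
  x = 12: rhs = 3, matching y values: none (0 points).
  x = 13: rhs = 7, matching y values: 8, 11 (2 points).
  x = 14: rhs = 13, matching y values: none (0 points).
  x = 15: rhs = 8, matching y values: none (0 points).
  x = 16: rhs = 17, matching y values: 6, 13 (2 points).
  x = 17: rhs = 8, matching y values: none (0 points).
  x = 18: rhs = 6, matching y values: 5, 14 (2 points).
Total affine count: 19.
Full point count |E(F_19)| = 19 + 1 = 20.
Hasse bound: |20 − (19+1)| = |0| = 0 ≤ 2√19 ≈ 8.7178 ✓.


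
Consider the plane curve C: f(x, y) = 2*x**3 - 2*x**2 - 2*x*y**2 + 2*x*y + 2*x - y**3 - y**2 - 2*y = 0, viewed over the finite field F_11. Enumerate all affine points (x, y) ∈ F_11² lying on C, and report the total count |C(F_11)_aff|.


Affine F_11-points: {(0, 0), (0, 4), (0, 6), (1, 4), (1, 5), (1, 10), (3, 7), (4, 7), (5, 7), (6, 9), (9, 8), (10, 10)}; count = 12.

For each of the 121 pairs (x, y) ∈ F_11², evaluate f(x, y) mod 11. Record the zeros.
  x = 0: [0↦0, 1↦7, 2↦6, 3↦2, 4↦0, 5↦5, 6↦0, 7↦1, 8↦2, 9↦8, 10↦2]  zeros at y ∈ {0, 4, 6}
  x = 1: [0↦2, 1↦9, 2↦4, 3↦3, 4↦0, 5↦0, 6↦8, 7↦7, 8↦2, 9↦9, 10↦0]  zeros at y ∈ {4, 5, 10}
  x = 2: [0↦1, 1↦8, 2↦10, 3↦1, 4↦8, 5↦3, 6↦2, 7↦10, 8↦10, 9↦7, 10↦6]  zeros at y ∈ ∅
  x = 3: [0↦9, 1↦5, 2↦3, 3↦8, 4↦3, 5↦4, 6↦5, 7↦0, 8↦5, 9↦3, 10↦10]  zeros at y ∈ {7}
  x = 4: [0↦5, 1↦1, 2↦6, 3↦3, 4↦8, 5↦4, 6↦7, 7↦0, 8↦10, 9↦9, 10↦2]  zeros at y ∈ {7}
  x = 5: [0↦1, 1↦8, 2↦9, 3↦9, 4↦2, 5↦4, 6↦9, 7↦0, 8↦4, 9↦4, 10↦5]  zeros at y ∈ {7}
  x = 6: [0↦9, 1↦5, 2↦2, 3↦5, 4↦8, 5↦5, 6↦1, 7↦1, 8↦10, 9↦0, 10↦9]  zeros at y ∈ {9}
  x = 7: [0↦8, 1↦4, 2↦8, 3↦3, 4↦5, 5↦8, 6↦6, 7↦4, 8↦7, 9↦9, 10↦4]  zeros at y ∈ ∅
  x = 8: [0↦10, 1↦6, 2↦6, 3↦4, 4↦5, 5↦3, 6↦3, 7↦10, 8↦7, 9↦10, 10↦2]  zeros at y ∈ ∅
  x = 9: [0↦5, 1↦1, 2↦8, 3↦9, 4↦9, 5↦2, 6↦4, 7↦9, 8↦0, 9↦4, 10↦4]  zeros at y ∈ {8}
  x = 10: [0↦5, 1↦1, 2↦4, 3↦8, 4↦7, 5↦6, 6↦10, 7↦2, 8↦9, 9↦3, 10↦0]  zeros at y ∈ {10}
Collecting zeros: affine points = {(0, 0), (0, 4), (0, 6), (1, 4), (1, 5), (1, 10), (3, 7), (4, 7), (5, 7), (6, 9), (9, 8), (10, 10)}.
Total count |C(F_11)_aff| = 12.


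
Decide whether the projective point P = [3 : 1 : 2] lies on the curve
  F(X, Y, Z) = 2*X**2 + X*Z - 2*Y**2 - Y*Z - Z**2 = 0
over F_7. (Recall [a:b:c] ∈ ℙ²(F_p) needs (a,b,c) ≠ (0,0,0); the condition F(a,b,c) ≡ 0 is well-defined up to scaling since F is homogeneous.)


F(3,1,2) ≡ 2 (mod 7); P is NOT on the curve.

Evaluate F(3, 1, 2) term-by-term (mod 7).
  2*X**2 ↦ 2·9·1·1 = 18
  X*Z ↦ 1·3·1·2 = 6
  -2*Y**2 ↦ -2·1·1·1 = -2
  -Y*Z ↦ -1·1·1·2 = -2
  -Z**2 ↦ -1·1·1·4 = -4
Sum: F(3, 1, 2) = (18) + (6) + (-2) + (-2) + (-4) = 16.
Reducing mod 7: 16 ≡ 2 (mod 7).
Since F(a, b, c) ≡ 2 ≠ 0 (mod 7), P does NOT lie on the curve.


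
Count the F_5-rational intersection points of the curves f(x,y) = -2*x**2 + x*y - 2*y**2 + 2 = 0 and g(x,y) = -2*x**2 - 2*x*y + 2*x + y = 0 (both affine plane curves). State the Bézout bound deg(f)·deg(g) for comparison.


Common zeros: {(1, 0), (2, 2)}; count = 2; Bézout bound = 4.

deg(f) = 2, deg(g) = 2, so Bézout bound = 4.
Scan x ∈ F_5. For each x, list the y ∈ F_5 with f(x, y) ≡ 0 and those with g(x, y) ≡ 0 (mod 5); the common zeros in that column are the intersection.
  x = 0: f ≡ 0 at y ∈ {1, 4}; g ≡ 0 at y ∈ {0}; common: ∅.
  x = 1: f ≡ 0 at y ∈ {0, 3}; g ≡ 0 at y ∈ {0}; common: {0}.
  x = 2: f ≡ 0 at y ∈ {2, 4}; g ≡ 0 at y ∈ {2}; common: {2}.
  x = 3: f ≡ 0 at y ∈ {1, 3}; g ≡ 0 at y ∈ ∅; common: ∅.
  x = 4: f ≡ 0 at y ∈ {0, 2}; g ≡ 0 at y ∈ {3}; common: ∅.
Collecting: common zeros = {(1, 0), (2, 2)}, so the count is 2.
Comparison with the Bézout bound: 2 ≤ 4 = deg(f)·deg(g), as expected for curves with no common component (the affine F_5-count falls short of the bound because intersections may lie at infinity, over extension fields, or carry multiplicity).
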